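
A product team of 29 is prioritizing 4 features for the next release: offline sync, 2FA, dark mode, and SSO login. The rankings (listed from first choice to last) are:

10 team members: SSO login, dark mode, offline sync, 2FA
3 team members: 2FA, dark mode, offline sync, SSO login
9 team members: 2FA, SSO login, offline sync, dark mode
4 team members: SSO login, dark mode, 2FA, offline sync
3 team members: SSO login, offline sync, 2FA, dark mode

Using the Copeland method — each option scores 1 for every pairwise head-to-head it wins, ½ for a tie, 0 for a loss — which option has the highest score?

SSO login

offline sync: loses to 2FA, dark mode, and SSO login → score 0.
2FA: beats offline sync and dark mode; loses to SSO login → score 2.
dark mode: beats offline sync; loses to 2FA and SSO login → score 1.
SSO login: beats offline sync, 2FA, and dark mode → score 3.
SSO login has the best pairwise record.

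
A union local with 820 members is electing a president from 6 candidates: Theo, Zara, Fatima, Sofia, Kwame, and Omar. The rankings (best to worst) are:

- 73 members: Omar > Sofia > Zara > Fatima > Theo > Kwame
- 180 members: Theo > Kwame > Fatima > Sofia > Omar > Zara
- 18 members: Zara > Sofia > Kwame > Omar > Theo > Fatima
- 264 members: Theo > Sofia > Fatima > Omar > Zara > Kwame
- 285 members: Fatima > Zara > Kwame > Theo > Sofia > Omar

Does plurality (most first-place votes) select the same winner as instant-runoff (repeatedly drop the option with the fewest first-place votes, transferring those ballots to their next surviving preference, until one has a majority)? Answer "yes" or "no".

Plurality — first-place votes: Theo 444, Zara 18, Fatima 285, Sofia 0, Kwame 0, Omar 73. Winner: Theo.
Instant-runoff — R1 Theo 444, Zara 18, Fatima 285, Sofia 0, Kwame 0, Omar 73 (Theo winner). Winner: Theo.
The two methods agree.

yes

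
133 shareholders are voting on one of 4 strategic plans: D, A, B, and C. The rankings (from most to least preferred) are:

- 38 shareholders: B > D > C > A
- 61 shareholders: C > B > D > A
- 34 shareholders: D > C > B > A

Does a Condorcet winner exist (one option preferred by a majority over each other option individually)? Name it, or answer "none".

Checking pairwise contests:
B beats D 99–34.
D beats A 133–0.
C beats B 95–38.
D beats C 72–61.
Every option loses at least one head-to-head, so there is no Condorcet winner.

none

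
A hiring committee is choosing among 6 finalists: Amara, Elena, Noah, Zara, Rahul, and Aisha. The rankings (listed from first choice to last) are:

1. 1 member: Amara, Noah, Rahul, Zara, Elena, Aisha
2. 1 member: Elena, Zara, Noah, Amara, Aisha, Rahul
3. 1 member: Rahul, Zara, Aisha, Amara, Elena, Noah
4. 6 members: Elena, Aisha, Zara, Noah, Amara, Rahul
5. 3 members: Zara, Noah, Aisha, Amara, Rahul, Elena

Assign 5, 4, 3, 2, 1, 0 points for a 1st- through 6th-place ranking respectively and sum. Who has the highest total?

Zara

Amara: 1·5 + 1·2 + 1·2 + 6·1 + 3·2 = 21
Elena: 1·1 + 1·5 + 1·1 + 6·5 + 3·0 = 37
Noah: 1·4 + 1·3 + 1·0 + 6·2 + 3·4 = 31
Zara: 1·2 + 1·4 + 1·4 + 6·3 + 3·5 = 43
Rahul: 1·3 + 1·0 + 1·5 + 6·0 + 3·1 = 11
Aisha: 1·0 + 1·1 + 1·3 + 6·4 + 3·3 = 37
Zara has the highest Borda score (43).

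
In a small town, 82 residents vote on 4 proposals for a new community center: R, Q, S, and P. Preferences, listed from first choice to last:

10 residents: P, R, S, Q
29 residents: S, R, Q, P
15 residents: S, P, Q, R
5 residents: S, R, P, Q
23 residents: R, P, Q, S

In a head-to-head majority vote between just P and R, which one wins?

R

Voters preferring P to R: 25; preferring R to P: 57.
R wins the head-to-head.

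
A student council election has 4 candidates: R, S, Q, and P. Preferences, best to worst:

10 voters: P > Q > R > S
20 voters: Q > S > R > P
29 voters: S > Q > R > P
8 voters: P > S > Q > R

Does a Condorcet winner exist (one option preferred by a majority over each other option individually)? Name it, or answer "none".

S

S vs R: 57–10 for S.
S vs Q: 37–30 for S.
S vs P: 49–18 for S.
S beats every other option head-to-head.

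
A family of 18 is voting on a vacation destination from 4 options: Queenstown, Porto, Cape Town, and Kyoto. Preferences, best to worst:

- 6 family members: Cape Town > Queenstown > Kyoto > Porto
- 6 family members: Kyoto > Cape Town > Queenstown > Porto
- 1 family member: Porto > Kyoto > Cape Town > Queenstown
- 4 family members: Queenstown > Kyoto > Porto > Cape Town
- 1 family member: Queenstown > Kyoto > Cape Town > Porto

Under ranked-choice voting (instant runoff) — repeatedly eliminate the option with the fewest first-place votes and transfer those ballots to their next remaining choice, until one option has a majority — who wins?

Kyoto

Round 1: Queenstown 5, Porto 1, Cape Town 6, Kyoto 6. Eliminate Porto.
Round 2: Queenstown 5, Cape Town 6, Kyoto 7. Eliminate Queenstown.
Round 3: Cape Town 6, Kyoto 12. Kyoto has a majority.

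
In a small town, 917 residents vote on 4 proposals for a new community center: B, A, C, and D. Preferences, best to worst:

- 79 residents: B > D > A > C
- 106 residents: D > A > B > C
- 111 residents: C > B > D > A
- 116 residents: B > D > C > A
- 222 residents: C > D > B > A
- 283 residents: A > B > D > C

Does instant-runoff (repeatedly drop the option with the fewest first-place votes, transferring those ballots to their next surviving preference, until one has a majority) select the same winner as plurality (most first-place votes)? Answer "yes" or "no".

Instant-runoff — R1 B 195, A 283, C 333, D 106 (D out); R2 B 195, A 389, C 333 (B out); R3 A 468, C 449 (A winner). Winner: A.
Plurality — first-place votes: B 195, A 283, C 333, D 106. Winner: C.
The two methods disagree.

no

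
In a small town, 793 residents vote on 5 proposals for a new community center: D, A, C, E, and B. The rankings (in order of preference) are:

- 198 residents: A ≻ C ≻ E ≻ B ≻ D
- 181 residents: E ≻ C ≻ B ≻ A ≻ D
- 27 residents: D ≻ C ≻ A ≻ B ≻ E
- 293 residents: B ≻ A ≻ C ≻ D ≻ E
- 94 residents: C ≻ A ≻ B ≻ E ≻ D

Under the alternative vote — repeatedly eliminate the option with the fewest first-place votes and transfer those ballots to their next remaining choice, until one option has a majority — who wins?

B

Round 1: D 27, A 198, C 94, E 181, B 293. Eliminate D.
Round 2: A 198, C 121, E 181, B 293. Eliminate C.
Round 3: A 319, E 181, B 293. Eliminate E.
Round 4: A 319, B 474. B has a majority.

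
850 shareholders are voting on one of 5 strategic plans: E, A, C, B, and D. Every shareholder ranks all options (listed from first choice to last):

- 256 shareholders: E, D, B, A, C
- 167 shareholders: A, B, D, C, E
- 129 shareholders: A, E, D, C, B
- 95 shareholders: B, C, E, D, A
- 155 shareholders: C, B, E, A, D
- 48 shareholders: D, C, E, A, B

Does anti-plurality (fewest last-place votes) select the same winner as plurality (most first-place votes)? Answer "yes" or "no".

yes

Anti-plurality — last-place votes: E 167, A 95, C 256, B 177, D 155. Winner: A.
Plurality — first-place votes: E 256, A 296, C 155, B 95, D 48. Winner: A.
The two methods agree.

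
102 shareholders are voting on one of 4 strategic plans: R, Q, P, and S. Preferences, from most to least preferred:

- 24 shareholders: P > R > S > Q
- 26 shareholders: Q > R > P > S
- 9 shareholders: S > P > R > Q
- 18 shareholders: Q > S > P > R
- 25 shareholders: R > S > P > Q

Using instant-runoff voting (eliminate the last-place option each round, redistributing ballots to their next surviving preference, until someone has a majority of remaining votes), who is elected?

P

Round 1: R 25, Q 44, P 24, S 9. Eliminate S.
Round 2: R 25, Q 44, P 33. Eliminate R.
Round 3: Q 44, P 58. P has a majority.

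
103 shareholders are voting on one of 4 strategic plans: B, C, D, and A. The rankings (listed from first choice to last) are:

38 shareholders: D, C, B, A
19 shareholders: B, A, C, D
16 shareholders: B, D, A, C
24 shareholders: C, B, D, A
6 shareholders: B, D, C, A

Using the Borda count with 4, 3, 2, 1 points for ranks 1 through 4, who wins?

B: 38·2 + 19·4 + 16·4 + 24·3 + 6·4 = 312
C: 38·3 + 19·2 + 16·1 + 24·4 + 6·2 = 276
D: 38·4 + 19·1 + 16·3 + 24·2 + 6·3 = 285
A: 38·1 + 19·3 + 16·2 + 24·1 + 6·1 = 157
B has the highest Borda score (312).

B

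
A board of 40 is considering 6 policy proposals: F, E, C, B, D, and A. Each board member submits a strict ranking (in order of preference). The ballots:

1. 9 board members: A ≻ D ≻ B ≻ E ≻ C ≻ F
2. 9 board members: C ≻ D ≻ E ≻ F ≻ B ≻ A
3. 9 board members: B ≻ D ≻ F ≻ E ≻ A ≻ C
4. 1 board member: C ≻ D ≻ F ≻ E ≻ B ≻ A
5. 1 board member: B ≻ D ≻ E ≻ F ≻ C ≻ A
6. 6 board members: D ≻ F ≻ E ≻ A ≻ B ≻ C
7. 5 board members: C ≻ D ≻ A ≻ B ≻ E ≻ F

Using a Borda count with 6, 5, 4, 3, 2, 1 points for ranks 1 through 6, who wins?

F: 9·1 + 9·3 + 9·4 + 1·4 + 1·3 + 6·5 + 5·1 = 114
E: 9·3 + 9·4 + 9·3 + 1·3 + 1·4 + 6·4 + 5·2 = 131
C: 9·2 + 9·6 + 9·1 + 1·6 + 1·2 + 6·1 + 5·6 = 125
B: 9·4 + 9·2 + 9·6 + 1·2 + 1·6 + 6·2 + 5·3 = 143
D: 9·5 + 9·5 + 9·5 + 1·5 + 1·5 + 6·6 + 5·5 = 206
A: 9·6 + 9·1 + 9·2 + 1·1 + 1·1 + 6·3 + 5·4 = 121
D has the highest Borda score (206).

D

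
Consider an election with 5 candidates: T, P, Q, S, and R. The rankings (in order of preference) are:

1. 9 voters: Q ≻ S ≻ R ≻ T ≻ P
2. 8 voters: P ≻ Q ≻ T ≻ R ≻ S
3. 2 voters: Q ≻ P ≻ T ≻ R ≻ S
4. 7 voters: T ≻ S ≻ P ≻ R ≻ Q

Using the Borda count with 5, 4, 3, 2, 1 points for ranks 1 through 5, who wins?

T: 9·2 + 8·3 + 2·3 + 7·5 = 83
P: 9·1 + 8·5 + 2·4 + 7·3 = 78
Q: 9·5 + 8·4 + 2·5 + 7·1 = 94
S: 9·4 + 8·1 + 2·1 + 7·4 = 74
R: 9·3 + 8·2 + 2·2 + 7·2 = 61
Q has the highest Borda score (94).

Q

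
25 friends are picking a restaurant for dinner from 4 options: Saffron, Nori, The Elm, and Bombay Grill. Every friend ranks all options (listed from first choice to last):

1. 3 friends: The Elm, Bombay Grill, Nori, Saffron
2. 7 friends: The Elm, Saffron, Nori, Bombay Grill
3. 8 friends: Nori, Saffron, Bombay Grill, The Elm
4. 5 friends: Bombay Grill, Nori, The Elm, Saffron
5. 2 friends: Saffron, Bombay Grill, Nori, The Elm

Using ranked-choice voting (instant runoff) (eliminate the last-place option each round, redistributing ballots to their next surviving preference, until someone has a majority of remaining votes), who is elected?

Round 1: Saffron 2, Nori 8, The Elm 10, Bombay Grill 5. Eliminate Saffron.
Round 2: Nori 8, The Elm 10, Bombay Grill 7. Eliminate Bombay Grill.
Round 3: Nori 15, The Elm 10. Nori has a majority.

Nori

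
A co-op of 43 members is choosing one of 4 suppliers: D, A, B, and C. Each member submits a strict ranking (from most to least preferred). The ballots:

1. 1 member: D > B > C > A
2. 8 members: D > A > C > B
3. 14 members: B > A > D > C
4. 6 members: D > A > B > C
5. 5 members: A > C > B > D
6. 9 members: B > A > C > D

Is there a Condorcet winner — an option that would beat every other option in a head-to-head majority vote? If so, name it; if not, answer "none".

B vs D: 28–15 for B.
B vs A: 24–19 for B.
B vs C: 30–13 for B.
B beats every other option head-to-head.

B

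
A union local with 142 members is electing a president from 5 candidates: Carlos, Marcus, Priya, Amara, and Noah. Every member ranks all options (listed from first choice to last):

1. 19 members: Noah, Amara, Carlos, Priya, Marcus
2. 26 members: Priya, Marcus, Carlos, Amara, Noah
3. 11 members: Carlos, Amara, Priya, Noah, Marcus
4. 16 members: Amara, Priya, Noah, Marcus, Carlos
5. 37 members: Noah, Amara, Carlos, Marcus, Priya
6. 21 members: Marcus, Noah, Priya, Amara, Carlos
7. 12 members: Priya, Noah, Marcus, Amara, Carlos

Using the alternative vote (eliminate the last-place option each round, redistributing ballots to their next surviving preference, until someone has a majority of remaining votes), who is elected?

Noah

Round 1: Carlos 11, Marcus 21, Priya 38, Amara 16, Noah 56. Eliminate Carlos.
Round 2: Marcus 21, Priya 38, Amara 27, Noah 56. Eliminate Marcus.
Round 3: Priya 38, Amara 27, Noah 77. Noah has a majority.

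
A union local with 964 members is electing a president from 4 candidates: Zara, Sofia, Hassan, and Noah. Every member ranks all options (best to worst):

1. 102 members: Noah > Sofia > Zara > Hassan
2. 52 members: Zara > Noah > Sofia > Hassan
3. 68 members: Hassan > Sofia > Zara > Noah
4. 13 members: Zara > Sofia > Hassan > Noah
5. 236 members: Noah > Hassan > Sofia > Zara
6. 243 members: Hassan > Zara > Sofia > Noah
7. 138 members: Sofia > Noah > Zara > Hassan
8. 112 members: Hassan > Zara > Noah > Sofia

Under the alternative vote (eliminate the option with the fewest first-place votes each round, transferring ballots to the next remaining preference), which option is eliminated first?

Zara

Round 1: Zara 65, Sofia 138, Hassan 423, Noah 338. Eliminate Zara.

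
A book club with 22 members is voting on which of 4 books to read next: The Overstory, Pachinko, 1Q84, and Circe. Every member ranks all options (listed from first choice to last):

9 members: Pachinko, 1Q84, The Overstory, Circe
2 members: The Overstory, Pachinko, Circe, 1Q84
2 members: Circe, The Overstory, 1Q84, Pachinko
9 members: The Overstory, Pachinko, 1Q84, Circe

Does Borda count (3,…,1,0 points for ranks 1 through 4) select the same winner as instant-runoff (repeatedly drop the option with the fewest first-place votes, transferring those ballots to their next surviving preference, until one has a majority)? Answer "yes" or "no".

Borda — scores: The Overstory 46, Pachinko 49, 1Q84 29, Circe 8. Winner: Pachinko.
Instant-runoff — R1 The Overstory 11, Pachinko 9, 1Q84 0, Circe 2 (1Q84 out); R2 The Overstory 11, Pachinko 9, Circe 2 (Circe out); R3 The Overstory 13, Pachinko 9 (The Overstory winner). Winner: The Overstory.
The two methods disagree.

no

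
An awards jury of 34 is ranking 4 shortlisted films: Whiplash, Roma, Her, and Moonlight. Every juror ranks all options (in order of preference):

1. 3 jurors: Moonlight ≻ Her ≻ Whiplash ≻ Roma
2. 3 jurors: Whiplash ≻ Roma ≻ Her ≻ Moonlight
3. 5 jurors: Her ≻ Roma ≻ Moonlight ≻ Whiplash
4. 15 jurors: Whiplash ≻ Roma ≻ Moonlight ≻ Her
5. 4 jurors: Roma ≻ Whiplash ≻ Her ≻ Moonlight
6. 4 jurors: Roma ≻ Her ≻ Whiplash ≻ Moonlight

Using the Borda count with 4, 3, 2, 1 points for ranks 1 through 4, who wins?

Roma

Whiplash: 3·2 + 3·4 + 5·1 + 15·4 + 4·3 + 4·2 = 103
Roma: 3·1 + 3·3 + 5·3 + 15·3 + 4·4 + 4·4 = 104
Her: 3·3 + 3·2 + 5·4 + 15·1 + 4·2 + 4·3 = 70
Moonlight: 3·4 + 3·1 + 5·2 + 15·2 + 4·1 + 4·1 = 63
Roma has the highest Borda score (104).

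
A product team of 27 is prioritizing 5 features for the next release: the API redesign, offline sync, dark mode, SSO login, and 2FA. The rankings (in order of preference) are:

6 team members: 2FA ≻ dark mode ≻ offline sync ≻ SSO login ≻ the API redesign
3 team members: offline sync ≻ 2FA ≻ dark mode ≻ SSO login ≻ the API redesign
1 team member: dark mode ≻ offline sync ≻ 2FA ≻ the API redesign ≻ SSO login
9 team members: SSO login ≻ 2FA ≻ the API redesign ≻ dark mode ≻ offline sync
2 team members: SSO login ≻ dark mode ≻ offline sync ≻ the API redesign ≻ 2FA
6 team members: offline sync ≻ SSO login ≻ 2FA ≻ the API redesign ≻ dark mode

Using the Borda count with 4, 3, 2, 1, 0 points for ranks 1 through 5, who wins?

2FA

the API redesign: 6·0 + 3·0 + 1·1 + 9·2 + 2·1 + 6·1 = 27
offline sync: 6·2 + 3·4 + 1·3 + 9·0 + 2·2 + 6·4 = 55
dark mode: 6·3 + 3·2 + 1·4 + 9·1 + 2·3 + 6·0 = 43
SSO login: 6·1 + 3·1 + 1·0 + 9·4 + 2·4 + 6·3 = 71
2FA: 6·4 + 3·3 + 1·2 + 9·3 + 2·0 + 6·2 = 74
2FA has the highest Borda score (74).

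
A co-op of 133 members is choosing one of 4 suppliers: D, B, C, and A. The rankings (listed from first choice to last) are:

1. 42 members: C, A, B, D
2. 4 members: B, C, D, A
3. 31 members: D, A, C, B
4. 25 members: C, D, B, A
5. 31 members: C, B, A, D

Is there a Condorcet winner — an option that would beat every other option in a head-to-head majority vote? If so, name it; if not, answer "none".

C vs D: 102–31 for C.
C vs B: 129–4 for C.
C vs A: 102–31 for C.
C beats every other option head-to-head.

C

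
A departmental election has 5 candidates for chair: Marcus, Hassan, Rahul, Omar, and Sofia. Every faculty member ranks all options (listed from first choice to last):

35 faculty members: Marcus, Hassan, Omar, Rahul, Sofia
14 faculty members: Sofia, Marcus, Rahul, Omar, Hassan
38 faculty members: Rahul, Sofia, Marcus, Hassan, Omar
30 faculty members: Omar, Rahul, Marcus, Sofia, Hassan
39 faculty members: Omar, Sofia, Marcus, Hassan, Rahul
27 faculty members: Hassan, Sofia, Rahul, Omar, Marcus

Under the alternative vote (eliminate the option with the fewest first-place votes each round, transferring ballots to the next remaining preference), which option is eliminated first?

Round 1: Marcus 35, Hassan 27, Rahul 38, Omar 69, Sofia 14. Eliminate Sofia.

Sofia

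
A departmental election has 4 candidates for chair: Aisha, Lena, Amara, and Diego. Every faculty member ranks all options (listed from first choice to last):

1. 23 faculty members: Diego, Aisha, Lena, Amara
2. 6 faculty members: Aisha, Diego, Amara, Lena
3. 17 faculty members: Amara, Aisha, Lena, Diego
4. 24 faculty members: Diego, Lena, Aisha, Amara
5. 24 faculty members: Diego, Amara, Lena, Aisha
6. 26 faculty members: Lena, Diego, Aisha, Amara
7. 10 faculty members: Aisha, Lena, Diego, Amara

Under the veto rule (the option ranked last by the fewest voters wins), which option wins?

Lena

Last-place votes: Aisha 24, Lena 6, Amara 83, Diego 17.
Lena is ranked last by the fewest voters, so Lena wins.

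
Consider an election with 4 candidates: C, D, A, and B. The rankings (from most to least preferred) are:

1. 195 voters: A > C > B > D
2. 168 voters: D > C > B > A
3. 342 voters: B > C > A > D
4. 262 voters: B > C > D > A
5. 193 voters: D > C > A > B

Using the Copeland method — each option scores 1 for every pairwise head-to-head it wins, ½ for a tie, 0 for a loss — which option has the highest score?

B

C: beats D and A; loses to B → score 2.
D: beats A; loses to C and B → score 1.
A: loses to C, D, and B → score 0.
B: beats C, D, and A → score 3.
B has the best pairwise record.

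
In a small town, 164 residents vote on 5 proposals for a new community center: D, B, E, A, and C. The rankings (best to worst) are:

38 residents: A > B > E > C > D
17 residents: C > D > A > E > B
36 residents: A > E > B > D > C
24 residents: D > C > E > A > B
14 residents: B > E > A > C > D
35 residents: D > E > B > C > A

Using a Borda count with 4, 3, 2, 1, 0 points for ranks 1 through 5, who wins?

D: 38·0 + 17·3 + 36·1 + 24·4 + 14·0 + 35·4 = 323
B: 38·3 + 17·0 + 36·2 + 24·0 + 14·4 + 35·2 = 312
E: 38·2 + 17·1 + 36·3 + 24·2 + 14·3 + 35·3 = 396
A: 38·4 + 17·2 + 36·4 + 24·1 + 14·2 + 35·0 = 382
C: 38·1 + 17·4 + 36·0 + 24·3 + 14·1 + 35·1 = 227
E has the highest Borda score (396).

E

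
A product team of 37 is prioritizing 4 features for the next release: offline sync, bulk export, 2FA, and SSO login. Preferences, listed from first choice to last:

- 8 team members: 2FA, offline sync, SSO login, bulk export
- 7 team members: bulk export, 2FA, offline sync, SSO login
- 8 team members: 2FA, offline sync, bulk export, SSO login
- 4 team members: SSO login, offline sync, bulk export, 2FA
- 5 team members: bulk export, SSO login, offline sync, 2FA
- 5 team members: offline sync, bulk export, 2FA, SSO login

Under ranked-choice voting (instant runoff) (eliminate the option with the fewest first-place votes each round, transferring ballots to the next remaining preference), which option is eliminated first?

Round 1: offline sync 5, bulk export 12, 2FA 16, SSO login 4. Eliminate SSO login.

SSO login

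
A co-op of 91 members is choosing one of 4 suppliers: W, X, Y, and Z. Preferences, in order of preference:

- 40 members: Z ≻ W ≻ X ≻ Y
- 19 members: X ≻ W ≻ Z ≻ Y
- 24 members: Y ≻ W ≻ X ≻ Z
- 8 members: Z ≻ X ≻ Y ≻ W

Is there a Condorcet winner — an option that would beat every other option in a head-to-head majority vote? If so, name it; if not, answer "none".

Z vs W: 48–43 for Z.
Z vs X: 48–43 for Z.
Z vs Y: 67–24 for Z.
Z beats every other option head-to-head.

Z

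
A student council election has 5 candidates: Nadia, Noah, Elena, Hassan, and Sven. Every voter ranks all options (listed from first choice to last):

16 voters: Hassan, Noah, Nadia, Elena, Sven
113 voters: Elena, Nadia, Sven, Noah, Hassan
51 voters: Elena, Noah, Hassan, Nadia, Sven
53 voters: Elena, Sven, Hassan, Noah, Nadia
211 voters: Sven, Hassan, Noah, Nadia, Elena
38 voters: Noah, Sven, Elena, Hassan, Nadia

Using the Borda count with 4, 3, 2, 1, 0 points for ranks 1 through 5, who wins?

Nadia: 16·2 + 113·3 + 51·1 + 53·0 + 211·1 + 38·0 = 633
Noah: 16·3 + 113·1 + 51·3 + 53·1 + 211·2 + 38·4 = 941
Elena: 16·1 + 113·4 + 51·4 + 53·4 + 211·0 + 38·2 = 960
Hassan: 16·4 + 113·0 + 51·2 + 53·2 + 211·3 + 38·1 = 943
Sven: 16·0 + 113·2 + 51·0 + 53·3 + 211·4 + 38·3 = 1343
Sven has the highest Borda score (1343).

Sven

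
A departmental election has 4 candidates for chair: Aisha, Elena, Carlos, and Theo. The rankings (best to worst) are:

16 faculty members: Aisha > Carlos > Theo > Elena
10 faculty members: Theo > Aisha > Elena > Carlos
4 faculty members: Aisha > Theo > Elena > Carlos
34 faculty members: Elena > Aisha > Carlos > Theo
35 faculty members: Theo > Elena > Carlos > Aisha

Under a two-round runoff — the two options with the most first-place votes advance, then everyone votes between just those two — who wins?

Round 1 first-place votes: Aisha 20, Elena 34, Carlos 0, Theo 45.
Theo and Elena advance.
Runoff: Theo is preferred to Elena by 65 voters; Elena by 34.
Theo wins the runoff.

Theo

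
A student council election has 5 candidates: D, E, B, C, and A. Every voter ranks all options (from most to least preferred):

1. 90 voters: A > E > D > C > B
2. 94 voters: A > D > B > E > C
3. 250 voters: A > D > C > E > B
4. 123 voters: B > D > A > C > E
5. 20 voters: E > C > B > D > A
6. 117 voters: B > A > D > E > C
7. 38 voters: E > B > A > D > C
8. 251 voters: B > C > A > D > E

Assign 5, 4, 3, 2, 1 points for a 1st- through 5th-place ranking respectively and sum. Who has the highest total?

A

D: 90·3 + 94·4 + 250·4 + 123·4 + 20·2 + 117·3 + 38·2 + 251·2 = 3107
E: 90·4 + 94·2 + 250·2 + 123·1 + 20·5 + 117·2 + 38·5 + 251·1 = 1946
B: 90·1 + 94·3 + 250·1 + 123·5 + 20·3 + 117·5 + 38·4 + 251·5 = 3289
C: 90·2 + 94·1 + 250·3 + 123·2 + 20·4 + 117·1 + 38·1 + 251·4 = 2509
A: 90·5 + 94·5 + 250·5 + 123·3 + 20·1 + 117·4 + 38·3 + 251·3 = 3894
A has the highest Borda score (3894).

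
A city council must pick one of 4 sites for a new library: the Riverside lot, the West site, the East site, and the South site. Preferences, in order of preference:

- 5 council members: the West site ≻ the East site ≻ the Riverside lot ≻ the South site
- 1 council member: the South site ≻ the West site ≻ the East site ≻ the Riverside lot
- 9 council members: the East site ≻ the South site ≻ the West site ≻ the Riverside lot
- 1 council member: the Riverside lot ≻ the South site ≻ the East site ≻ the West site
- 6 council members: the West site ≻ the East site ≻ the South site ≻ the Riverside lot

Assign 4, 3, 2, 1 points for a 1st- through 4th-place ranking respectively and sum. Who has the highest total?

the Riverside lot: 5·2 + 1·1 + 9·1 + 1·4 + 6·1 = 30
the West site: 5·4 + 1·3 + 9·2 + 1·1 + 6·4 = 66
the East site: 5·3 + 1·2 + 9·4 + 1·2 + 6·3 = 73
the South site: 5·1 + 1·4 + 9·3 + 1·3 + 6·2 = 51
the East site has the highest Borda score (73).

the East site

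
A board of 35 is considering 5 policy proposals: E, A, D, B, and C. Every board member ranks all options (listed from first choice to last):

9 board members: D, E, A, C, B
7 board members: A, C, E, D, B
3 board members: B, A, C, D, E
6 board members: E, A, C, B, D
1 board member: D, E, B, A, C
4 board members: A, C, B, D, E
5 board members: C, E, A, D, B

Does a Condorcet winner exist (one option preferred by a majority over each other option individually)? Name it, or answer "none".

none

Checking pairwise contests:
C beats E 19–16.
E beats A 21–14.
E beats D 18–17.
E beats B 28–7.
A beats C 30–5.
Every option loses at least one head-to-head, so there is no Condorcet winner.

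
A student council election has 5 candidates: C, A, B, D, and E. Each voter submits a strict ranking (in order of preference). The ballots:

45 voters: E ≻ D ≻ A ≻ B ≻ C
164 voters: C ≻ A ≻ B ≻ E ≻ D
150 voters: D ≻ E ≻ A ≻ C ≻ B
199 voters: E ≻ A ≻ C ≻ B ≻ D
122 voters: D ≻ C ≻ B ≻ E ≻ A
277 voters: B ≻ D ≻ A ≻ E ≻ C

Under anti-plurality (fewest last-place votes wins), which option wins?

Last-place votes: C 322, A 122, B 150, D 363, E 0.
E is ranked last by the fewest voters, so E wins.

E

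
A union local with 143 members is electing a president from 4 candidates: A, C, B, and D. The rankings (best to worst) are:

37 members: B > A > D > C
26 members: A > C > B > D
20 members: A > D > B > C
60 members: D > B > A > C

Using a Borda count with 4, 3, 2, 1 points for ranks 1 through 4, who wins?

B

A: 37·3 + 26·4 + 20·4 + 60·2 = 415
C: 37·1 + 26·3 + 20·1 + 60·1 = 195
B: 37·4 + 26·2 + 20·2 + 60·3 = 420
D: 37·2 + 26·1 + 20·3 + 60·4 = 400
B has the highest Borda score (420).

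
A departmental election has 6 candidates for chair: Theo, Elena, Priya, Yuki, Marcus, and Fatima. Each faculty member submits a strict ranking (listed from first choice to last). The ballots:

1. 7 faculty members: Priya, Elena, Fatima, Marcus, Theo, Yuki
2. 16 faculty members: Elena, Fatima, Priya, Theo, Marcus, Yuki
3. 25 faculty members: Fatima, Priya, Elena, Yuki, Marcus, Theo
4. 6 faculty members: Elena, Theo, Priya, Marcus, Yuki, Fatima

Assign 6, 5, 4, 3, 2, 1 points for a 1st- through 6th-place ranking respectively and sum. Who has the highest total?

Theo: 7·2 + 16·3 + 25·1 + 6·5 = 117
Elena: 7·5 + 16·6 + 25·4 + 6·6 = 267
Priya: 7·6 + 16·4 + 25·5 + 6·4 = 255
Yuki: 7·1 + 16·1 + 25·3 + 6·2 = 110
Marcus: 7·3 + 16·2 + 25·2 + 6·3 = 121
Fatima: 7·4 + 16·5 + 25·6 + 6·1 = 264
Elena has the highest Borda score (267).

Elena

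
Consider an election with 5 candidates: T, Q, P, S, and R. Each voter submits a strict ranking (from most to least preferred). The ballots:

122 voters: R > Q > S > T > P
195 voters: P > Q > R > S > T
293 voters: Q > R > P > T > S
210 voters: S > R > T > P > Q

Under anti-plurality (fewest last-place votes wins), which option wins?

R

Last-place votes: T 195, Q 210, P 122, S 293, R 0.
R is ranked last by the fewest voters, so R wins.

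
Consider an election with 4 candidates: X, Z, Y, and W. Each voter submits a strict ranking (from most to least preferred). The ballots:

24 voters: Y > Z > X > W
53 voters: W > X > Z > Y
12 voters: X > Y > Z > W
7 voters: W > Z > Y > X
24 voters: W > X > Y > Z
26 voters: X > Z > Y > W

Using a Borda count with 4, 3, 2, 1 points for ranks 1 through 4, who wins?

X: 24·2 + 53·3 + 12·4 + 7·1 + 24·3 + 26·4 = 438
Z: 24·3 + 53·2 + 12·2 + 7·3 + 24·1 + 26·3 = 325
Y: 24·4 + 53·1 + 12·3 + 7·2 + 24·2 + 26·2 = 299
W: 24·1 + 53·4 + 12·1 + 7·4 + 24·4 + 26·1 = 398
X has the highest Borda score (438).

X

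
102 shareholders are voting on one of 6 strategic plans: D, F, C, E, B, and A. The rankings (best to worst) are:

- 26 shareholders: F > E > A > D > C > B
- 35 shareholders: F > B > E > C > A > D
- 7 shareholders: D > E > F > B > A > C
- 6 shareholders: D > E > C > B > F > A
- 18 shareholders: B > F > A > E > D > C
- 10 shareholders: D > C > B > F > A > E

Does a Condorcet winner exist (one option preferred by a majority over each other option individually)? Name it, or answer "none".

F

F vs D: 79–23 for F.
F vs C: 86–16 for F.
F vs E: 89–13 for F.
F vs B: 68–34 for F.
F vs A: 102–0 for F.
F beats every other option head-to-head.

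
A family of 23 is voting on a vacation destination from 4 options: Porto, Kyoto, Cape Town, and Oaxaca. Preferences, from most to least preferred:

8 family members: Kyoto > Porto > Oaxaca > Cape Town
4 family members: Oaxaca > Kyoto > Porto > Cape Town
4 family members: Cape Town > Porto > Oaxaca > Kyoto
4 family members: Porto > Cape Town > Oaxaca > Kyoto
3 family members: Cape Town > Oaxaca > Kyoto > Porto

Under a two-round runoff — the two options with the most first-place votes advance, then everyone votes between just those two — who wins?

Kyoto

Round 1 first-place votes: Porto 4, Kyoto 8, Cape Town 7, Oaxaca 4.
Kyoto and Cape Town advance.
Runoff: Kyoto is preferred to Cape Town by 12 voters; Cape Town by 11.
Kyoto wins the runoff.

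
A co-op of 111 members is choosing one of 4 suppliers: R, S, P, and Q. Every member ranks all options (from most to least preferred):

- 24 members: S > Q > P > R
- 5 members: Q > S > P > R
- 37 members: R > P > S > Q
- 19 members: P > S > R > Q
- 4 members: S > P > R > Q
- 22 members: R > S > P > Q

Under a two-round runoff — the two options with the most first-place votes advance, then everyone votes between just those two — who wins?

R

Round 1 first-place votes: R 59, S 28, P 19, Q 5.
R and S advance.
Runoff: R is preferred to S by 59 voters; S by 52.
R wins the runoff.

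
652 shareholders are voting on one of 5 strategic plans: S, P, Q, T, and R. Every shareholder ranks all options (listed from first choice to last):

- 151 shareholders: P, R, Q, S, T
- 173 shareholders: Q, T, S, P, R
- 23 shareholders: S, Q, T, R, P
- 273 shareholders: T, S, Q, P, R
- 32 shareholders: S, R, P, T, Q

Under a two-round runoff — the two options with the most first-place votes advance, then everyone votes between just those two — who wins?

Q

Round 1 first-place votes: S 55, P 151, Q 173, T 273, R 0.
T and Q advance.
Runoff: T is preferred to Q by 305 voters; Q by 347.
Q wins the runoff.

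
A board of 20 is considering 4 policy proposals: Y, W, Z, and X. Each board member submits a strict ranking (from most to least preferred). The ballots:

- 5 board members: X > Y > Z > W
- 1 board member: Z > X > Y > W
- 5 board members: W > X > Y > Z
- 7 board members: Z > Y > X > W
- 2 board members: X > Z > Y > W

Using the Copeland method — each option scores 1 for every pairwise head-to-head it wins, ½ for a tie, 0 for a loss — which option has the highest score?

Y: beats W; ties Z; loses to X → score 1.5.
W: loses to Y, Z, and X → score 0.
Z: beats W; ties Y; loses to X → score 1.5.
X: beats Y, W, and Z → score 3.
X has the best pairwise record.

X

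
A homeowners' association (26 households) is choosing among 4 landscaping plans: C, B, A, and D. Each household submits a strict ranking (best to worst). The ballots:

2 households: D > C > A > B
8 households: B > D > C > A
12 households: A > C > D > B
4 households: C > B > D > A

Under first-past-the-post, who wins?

First-place votes: C 4, B 8, A 12, D 2.
A has the most first-place votes.

A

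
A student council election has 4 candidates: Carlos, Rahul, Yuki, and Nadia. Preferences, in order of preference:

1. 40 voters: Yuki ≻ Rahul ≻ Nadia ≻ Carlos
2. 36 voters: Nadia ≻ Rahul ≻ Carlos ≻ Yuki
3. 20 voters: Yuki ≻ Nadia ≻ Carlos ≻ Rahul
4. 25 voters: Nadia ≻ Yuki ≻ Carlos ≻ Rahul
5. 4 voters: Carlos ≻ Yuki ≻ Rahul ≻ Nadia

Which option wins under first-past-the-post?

Nadia

First-place votes: Carlos 4, Rahul 0, Yuki 60, Nadia 61.
Nadia has the most first-place votes.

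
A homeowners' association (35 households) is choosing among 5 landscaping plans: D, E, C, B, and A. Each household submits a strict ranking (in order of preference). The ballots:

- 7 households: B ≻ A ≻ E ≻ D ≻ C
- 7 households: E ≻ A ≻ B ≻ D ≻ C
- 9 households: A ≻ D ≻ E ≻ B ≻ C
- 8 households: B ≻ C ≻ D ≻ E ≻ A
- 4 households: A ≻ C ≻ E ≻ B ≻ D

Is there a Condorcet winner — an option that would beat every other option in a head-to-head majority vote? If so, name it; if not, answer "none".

A vs D: 27–8 for A.
A vs E: 20–15 for A.
A vs C: 27–8 for A.
A vs B: 20–15 for A.
A beats every other option head-to-head.

A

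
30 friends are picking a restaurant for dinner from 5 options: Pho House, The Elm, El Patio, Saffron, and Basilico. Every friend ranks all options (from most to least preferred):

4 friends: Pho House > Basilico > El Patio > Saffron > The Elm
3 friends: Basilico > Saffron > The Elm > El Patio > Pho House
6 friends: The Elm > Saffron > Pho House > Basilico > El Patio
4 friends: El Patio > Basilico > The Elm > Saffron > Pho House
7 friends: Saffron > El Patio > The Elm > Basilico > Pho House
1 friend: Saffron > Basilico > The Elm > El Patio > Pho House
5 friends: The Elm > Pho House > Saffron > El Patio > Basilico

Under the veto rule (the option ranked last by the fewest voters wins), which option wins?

Saffron

Last-place votes: Pho House 15, The Elm 4, El Patio 6, Saffron 0, Basilico 5.
Saffron is ranked last by the fewest voters, so Saffron wins.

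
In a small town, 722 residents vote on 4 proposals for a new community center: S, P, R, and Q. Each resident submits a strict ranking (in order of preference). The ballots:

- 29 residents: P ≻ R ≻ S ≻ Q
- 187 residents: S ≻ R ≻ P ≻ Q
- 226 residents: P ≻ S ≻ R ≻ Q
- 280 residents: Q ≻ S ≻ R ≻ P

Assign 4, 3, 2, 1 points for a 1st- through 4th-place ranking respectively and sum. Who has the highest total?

S: 29·2 + 187·4 + 226·3 + 280·3 = 2324
P: 29·4 + 187·2 + 226·4 + 280·1 = 1674
R: 29·3 + 187·3 + 226·2 + 280·2 = 1660
Q: 29·1 + 187·1 + 226·1 + 280·4 = 1562
S has the highest Borda score (2324).

S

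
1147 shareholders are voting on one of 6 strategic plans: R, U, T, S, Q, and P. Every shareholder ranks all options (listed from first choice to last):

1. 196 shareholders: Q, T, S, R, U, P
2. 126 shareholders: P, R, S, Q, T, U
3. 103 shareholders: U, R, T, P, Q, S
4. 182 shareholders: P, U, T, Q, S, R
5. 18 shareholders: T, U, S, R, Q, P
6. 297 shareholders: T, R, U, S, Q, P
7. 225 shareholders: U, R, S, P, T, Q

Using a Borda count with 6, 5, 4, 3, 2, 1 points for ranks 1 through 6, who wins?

R: 196·3 + 126·5 + 103·5 + 182·1 + 18·3 + 297·5 + 225·5 = 4579
U: 196·2 + 126·1 + 103·6 + 182·5 + 18·5 + 297·4 + 225·6 = 4674
T: 196·5 + 126·2 + 103·4 + 182·4 + 18·6 + 297·6 + 225·2 = 4712
S: 196·4 + 126·4 + 103·1 + 182·2 + 18·4 + 297·3 + 225·4 = 3618
Q: 196·6 + 126·3 + 103·2 + 182·3 + 18·2 + 297·2 + 225·1 = 3161
P: 196·1 + 126·6 + 103·3 + 182·6 + 18·1 + 297·1 + 225·3 = 3343
T has the highest Borda score (4712).

T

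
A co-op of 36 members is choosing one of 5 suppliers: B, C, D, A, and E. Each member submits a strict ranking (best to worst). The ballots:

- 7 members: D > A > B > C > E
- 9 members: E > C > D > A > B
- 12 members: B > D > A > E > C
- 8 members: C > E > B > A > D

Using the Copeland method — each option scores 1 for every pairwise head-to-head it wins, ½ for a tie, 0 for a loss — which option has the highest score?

B

B: beats C, D, A, and E → score 4.
C: loses to B, D, A, and E → score 0.
D: beats C, A, and E; loses to B → score 3.
A: beats C and E; loses to B and D → score 2.
E: beats C; loses to B, D, and A → score 1.
B has the best pairwise record.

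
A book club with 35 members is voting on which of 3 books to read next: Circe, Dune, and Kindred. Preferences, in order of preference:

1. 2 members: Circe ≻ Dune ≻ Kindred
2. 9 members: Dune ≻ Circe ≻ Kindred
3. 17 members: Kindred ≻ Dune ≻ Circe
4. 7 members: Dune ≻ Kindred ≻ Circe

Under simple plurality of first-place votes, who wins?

Kindred

First-place votes: Circe 2, Dune 16, Kindred 17.
Kindred has the most first-place votes.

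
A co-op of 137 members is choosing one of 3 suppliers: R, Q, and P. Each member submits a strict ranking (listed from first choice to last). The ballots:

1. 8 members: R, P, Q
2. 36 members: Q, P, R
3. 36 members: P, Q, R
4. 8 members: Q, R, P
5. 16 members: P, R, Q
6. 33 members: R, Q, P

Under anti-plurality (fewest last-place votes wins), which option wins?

Last-place votes: R 72, Q 24, P 41.
Q is ranked last by the fewest voters, so Q wins.

Q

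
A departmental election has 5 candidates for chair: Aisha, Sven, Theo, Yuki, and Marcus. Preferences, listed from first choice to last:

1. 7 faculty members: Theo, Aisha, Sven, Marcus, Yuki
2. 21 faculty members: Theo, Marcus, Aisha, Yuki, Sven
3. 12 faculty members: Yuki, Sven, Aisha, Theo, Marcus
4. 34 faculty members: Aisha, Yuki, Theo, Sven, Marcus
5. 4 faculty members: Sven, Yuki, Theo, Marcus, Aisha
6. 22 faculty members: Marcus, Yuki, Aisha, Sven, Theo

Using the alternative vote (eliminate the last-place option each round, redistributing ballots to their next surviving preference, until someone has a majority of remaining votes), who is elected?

Round 1: Aisha 34, Sven 4, Theo 28, Yuki 12, Marcus 22. Eliminate Sven.
Round 2: Aisha 34, Theo 28, Yuki 16, Marcus 22. Eliminate Yuki.
Round 3: Aisha 46, Theo 32, Marcus 22. Eliminate Marcus.
Round 4: Aisha 68, Theo 32. Aisha has a majority.

Aisha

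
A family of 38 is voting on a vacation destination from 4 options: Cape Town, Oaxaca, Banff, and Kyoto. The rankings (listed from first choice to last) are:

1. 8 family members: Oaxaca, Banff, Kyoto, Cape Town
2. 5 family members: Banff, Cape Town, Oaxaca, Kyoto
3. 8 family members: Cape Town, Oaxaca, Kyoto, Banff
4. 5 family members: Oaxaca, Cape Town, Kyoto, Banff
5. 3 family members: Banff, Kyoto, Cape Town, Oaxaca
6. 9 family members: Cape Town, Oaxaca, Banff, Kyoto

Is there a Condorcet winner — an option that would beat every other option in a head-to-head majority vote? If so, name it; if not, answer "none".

Cape Town

Cape Town vs Oaxaca: 25–13 for Cape Town.
Cape Town vs Banff: 22–16 for Cape Town.
Cape Town vs Kyoto: 27–11 for Cape Town.
Cape Town beats every other option head-to-head.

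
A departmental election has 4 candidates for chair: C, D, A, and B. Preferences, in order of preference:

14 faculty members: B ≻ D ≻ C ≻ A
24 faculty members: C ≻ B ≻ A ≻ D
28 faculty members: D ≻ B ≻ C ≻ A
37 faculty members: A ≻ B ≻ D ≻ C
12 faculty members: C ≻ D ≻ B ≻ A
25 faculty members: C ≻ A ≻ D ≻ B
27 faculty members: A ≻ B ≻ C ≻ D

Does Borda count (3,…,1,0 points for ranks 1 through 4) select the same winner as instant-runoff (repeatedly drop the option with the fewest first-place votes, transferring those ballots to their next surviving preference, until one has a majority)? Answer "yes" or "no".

Borda — scores: C 252, D 198, A 266, B 286. Winner: B.
Instant-runoff — R1 C 61, D 28, A 64, B 14 (B out); R2 C 61, D 42, A 64 (D out); R3 C 103, A 64 (C winner). Winner: C.
The two methods disagree.

no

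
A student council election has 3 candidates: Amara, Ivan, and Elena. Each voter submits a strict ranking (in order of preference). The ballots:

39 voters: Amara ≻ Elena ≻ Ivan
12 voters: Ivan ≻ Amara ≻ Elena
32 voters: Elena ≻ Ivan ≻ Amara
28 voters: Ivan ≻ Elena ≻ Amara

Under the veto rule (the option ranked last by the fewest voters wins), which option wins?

Last-place votes: Amara 60, Ivan 39, Elena 12.
Elena is ranked last by the fewest voters, so Elena wins.

Elena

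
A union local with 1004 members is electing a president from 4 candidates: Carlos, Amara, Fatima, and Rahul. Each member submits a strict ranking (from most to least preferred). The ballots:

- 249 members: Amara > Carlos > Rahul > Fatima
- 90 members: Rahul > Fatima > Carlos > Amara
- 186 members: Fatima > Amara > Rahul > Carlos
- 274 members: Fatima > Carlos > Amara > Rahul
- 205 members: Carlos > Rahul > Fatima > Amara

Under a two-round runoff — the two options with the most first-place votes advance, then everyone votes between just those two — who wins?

Round 1 first-place votes: Carlos 205, Amara 249, Fatima 460, Rahul 90.
Fatima and Amara advance.
Runoff: Fatima is preferred to Amara by 755 voters; Amara by 249.
Fatima wins the runoff.

Fatima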